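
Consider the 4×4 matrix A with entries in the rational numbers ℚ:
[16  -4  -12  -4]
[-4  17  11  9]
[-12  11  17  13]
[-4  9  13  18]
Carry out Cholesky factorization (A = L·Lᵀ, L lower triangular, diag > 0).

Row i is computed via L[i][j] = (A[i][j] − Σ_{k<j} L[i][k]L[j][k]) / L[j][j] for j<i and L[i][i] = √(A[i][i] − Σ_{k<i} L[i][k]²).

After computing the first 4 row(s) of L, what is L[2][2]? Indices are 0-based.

L[2][2] = 2

Step 1: L[0][0] = √(16) = 4.
  L[1][0] = (-4) / L[0][0] = -1.
Step 2: L[1][1] = √(16) = 4.
  L[2][0] = (-12) / L[0][0] = -3.
  L[2][1] = (8) / L[1][1] = 2.
Step 3: L[2][2] = √(4) = 2.
  L[3][0] = (-4) / L[0][0] = -1.
  L[3][1] = (8) / L[1][1] = 2.
  L[3][2] = (6) / L[2][2] = 3.
Step 4: L[3][3] = √(4) = 2.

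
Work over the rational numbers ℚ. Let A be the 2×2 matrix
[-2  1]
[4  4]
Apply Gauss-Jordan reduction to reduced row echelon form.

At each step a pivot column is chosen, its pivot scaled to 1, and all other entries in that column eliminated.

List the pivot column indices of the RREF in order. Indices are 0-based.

[1] R0 /= -2  ⇒  (1, -1/2)
     R1 -= 4·R0  ⇒  (0, 6)
[2] R1 /= 6  ⇒  (0, 1)
     R0 -= -1/2·R1  ⇒  (1, 0)

pivot columns: 0, 1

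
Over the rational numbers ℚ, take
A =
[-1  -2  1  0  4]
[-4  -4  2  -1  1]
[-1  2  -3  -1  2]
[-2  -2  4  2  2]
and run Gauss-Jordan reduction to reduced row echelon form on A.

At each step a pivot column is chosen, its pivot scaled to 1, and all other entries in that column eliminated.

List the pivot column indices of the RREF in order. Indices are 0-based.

[1] R0 /= -1  ⇒  (1, 2, -1, 0, -4)
     R1 -= -4·R0  ⇒  (0, 4, -2, -1, -15)
     R2 -= -1·R0  ⇒  (0, 4, -4, -1, -2)
     R3 -= -2·R0  ⇒  (0, 2, 2, 2, -6)
[2] R1 /= 4  ⇒  (0, 1, -1/2, -1/4, -15/4)
     R0 -= 2·R1  ⇒  (1, 0, 0, 1/2, 7/2)
     R2 -= 4·R1  ⇒  (0, 0, -2, 0, 13)
     R3 -= 2·R1  ⇒  (0, 0, 3, 5/2, 3/2)
[3] R2 /= -2  ⇒  (0, 0, 1, 0, -13/2)
     R1 -= -1/2·R2  ⇒  (0, 1, 0, -1/4, -7)
     R3 -= 3·R2  ⇒  (0, 0, 0, 5/2, 21)
[4] R3 /= 5/2  ⇒  (0, 0, 0, 1, 42/5)
     R0 -= 1/2·R3  ⇒  (1, 0, 0, 0, -7/10)
     R1 -= -1/4·R3  ⇒  (0, 1, 0, 0, -49/10)

pivot columns: 0, 1, 2, 3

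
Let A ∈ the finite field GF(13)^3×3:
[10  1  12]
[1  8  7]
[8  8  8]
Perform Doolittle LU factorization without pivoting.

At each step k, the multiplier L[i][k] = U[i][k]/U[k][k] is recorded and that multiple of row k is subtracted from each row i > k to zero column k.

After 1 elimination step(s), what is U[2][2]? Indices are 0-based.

U[2][2] = 1

Step 1: pivot at (0,0) is 10.
  row1 ← row1 − (4)·row0  ⇒  L[1][0]=4, U row1=(0, 4, 11)
  row2 ← row2 − (6)·row0  ⇒  L[2][0]=6, U row2=(0, 2, 1)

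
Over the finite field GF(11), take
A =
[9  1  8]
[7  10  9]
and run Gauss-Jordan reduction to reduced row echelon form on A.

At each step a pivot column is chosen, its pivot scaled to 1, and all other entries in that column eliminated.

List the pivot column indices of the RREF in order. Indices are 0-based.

[1] R0 /= 9  ⇒  (1, 5, 7)
     R1 -= 7·R0  ⇒  (0, 8, 4)
[2] R1 /= 8  ⇒  (0, 1, 6)
     R0 -= 5·R1  ⇒  (1, 0, 10)

pivot columns: 0, 1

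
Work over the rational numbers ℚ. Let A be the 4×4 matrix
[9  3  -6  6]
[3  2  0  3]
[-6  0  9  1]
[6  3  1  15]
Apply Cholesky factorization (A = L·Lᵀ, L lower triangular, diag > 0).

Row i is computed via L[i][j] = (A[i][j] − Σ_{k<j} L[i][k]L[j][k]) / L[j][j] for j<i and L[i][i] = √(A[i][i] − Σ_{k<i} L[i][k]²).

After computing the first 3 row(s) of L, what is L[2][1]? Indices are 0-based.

L[2][1] = 2

Step 1: L[0][0] = √(9) = 3.
  L[1][0] = (3) / L[0][0] = 1.
Step 2: L[1][1] = √(1) = 1.
  L[2][0] = (-6) / L[0][0] = -2.
  L[2][1] = (2) / L[1][1] = 2.
Step 3: L[2][2] = √(1) = 1.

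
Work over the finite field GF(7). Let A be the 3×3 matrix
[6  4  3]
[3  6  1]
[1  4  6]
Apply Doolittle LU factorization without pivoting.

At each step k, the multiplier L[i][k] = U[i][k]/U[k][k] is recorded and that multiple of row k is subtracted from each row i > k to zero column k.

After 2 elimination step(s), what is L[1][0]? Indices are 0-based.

Step 1: pivot at (0,0) is 6.
  row1 ← row1 − (4)·row0  ⇒  L[1][0]=4, U row1=(0, 4, 3)
  row2 ← row2 − (6)·row0  ⇒  L[2][0]=6, U row2=(0, 1, 2)
Step 2: pivot at (1,1) is 4.
  row2 ← row2 − (2)·row1  ⇒  L[2][1]=2, U row2=(0, 0, 3)

L[1][0] = 4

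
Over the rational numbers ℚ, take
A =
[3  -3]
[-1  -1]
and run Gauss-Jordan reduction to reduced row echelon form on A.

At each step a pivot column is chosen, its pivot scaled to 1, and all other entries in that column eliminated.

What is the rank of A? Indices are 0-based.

rank = 2

[1] R0 /= 3  ⇒  (1, -1)
     R1 -= -1·R0  ⇒  (0, -2)
[2] R1 /= -2  ⇒  (0, 1)
     R0 -= -1·R1  ⇒  (1, 0)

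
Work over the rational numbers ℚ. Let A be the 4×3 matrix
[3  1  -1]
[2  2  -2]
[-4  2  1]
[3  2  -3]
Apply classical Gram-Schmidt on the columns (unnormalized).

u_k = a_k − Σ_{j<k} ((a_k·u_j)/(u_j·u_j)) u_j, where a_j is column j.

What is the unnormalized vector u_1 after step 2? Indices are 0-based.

u_1 = (23/38, 33/19, 48/19, 61/38)

Step 1: u_0 = a_0 = (3, 2, -4, 3).
Step 2: u_1 = a_1 − (5/38)·u_0 = (23/38, 33/19, 48/19, 61/38).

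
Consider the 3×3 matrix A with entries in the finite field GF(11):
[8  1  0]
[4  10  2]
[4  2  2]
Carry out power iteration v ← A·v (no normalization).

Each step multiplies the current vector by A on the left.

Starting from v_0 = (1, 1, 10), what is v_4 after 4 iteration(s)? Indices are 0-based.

v_4 = (0, 5, 5)

v_0 = (1, 1, 10).
v_1 = A·v_0 = (9, 1, 4).
v_2 = A·v_1 = (7, 10, 2).
v_3 = A·v_2 = (0, 0, 8).
v_4 = A·v_3 = (0, 5, 5).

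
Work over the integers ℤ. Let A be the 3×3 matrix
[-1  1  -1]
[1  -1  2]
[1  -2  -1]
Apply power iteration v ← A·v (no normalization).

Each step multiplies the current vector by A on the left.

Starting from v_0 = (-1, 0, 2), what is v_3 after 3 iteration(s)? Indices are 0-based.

v_0 = (-1, 0, 2).
v_1 = A·v_0 = (-1, 3, -3).
v_2 = A·v_1 = (7, -10, -4).
v_3 = A·v_2 = (-13, 9, 31).

v_3 = (-13, 9, 31)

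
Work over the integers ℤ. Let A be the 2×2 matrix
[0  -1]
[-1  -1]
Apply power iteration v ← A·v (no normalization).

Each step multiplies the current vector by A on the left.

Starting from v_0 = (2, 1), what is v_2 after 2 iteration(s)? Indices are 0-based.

v_2 = (3, 4)

v_0 = (2, 1).
v_1 = A·v_0 = (-1, -3).
v_2 = A·v_1 = (3, 4).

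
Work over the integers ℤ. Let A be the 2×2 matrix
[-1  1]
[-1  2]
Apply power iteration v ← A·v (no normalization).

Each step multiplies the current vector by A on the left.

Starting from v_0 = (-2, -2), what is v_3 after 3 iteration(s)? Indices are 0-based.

v_3 = (-2, -6)

v_0 = (-2, -2).
v_1 = A·v_0 = (0, -2).
v_2 = A·v_1 = (-2, -4).
v_3 = A·v_2 = (-2, -6).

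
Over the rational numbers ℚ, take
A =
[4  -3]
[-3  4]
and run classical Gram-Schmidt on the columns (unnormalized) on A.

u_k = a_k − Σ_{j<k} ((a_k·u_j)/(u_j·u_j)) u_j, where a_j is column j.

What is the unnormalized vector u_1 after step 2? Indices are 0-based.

Step 1: u_0 = a_0 = (4, -3).
Step 2: u_1 = a_1 − (-24/25)·u_0 = (21/25, 28/25).

u_1 = (21/25, 28/25)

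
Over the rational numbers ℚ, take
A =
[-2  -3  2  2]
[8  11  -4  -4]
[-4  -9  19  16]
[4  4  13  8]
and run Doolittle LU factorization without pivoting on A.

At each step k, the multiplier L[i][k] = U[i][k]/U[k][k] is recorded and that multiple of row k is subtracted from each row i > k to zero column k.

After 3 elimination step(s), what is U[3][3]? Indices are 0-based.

k=0: U[0][0]=-2
  eliminate (1,0): mult=-4, new row 1: (0, -1, 4, 4); set L[1][0]=-4
  eliminate (2,0): mult=2, new row 2: (0, -3, 15, 12); set L[2][0]=2
  eliminate (3,0): mult=-2, new row 3: (0, -2, 17, 12); set L[3][0]=-2
k=1: U[1][1]=-1
  eliminate (2,1): mult=3, new row 2: (0, 0, 3, 0); set L[2][1]=3
  eliminate (3,1): mult=2, new row 3: (0, 0, 9, 4); set L[3][1]=2
k=2: U[2][2]=3
  eliminate (3,2): mult=3, new row 3: (0, 0, 0, 4); set L[3][2]=3

U[3][3] = 4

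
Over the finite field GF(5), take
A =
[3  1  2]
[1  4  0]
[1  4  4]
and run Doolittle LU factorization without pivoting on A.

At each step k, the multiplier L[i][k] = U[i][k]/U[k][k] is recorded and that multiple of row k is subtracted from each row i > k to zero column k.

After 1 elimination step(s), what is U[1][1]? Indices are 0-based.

k=0: U[0][0]=3
  eliminate (1,0): mult=2, new row 1: (0, 2, 1); set L[1][0]=2
  eliminate (2,0): mult=2, new row 2: (0, 2, 0); set L[2][0]=2

U[1][1] = 2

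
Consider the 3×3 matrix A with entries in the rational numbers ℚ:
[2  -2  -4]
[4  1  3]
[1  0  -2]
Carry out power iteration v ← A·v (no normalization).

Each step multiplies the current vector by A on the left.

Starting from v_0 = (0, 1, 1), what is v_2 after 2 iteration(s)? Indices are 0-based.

v_0 = (0, 1, 1).
v_1 = A·v_0 = (-6, 4, -2).
v_2 = A·v_1 = (-12, -26, -2).

v_2 = (-12, -26, -2)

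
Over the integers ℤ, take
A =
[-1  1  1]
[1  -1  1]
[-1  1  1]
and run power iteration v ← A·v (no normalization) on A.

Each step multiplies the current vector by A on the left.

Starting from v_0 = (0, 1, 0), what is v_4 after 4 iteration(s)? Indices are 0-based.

v_0 = (0, 1, 0).
v_1 = A·v_0 = (1, -1, 1).
v_2 = A·v_1 = (-1, 3, -1).
v_3 = A·v_2 = (3, -5, 3).
v_4 = A·v_3 = (-5, 11, -5).

v_4 = (-5, 11, -5)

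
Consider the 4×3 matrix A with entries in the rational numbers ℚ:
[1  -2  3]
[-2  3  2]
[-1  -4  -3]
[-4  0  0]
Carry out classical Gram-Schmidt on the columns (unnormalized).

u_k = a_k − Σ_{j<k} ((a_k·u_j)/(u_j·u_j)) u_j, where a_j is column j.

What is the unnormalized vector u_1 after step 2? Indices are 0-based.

u_1 = (-20/11, 29/11, -46/11, -8/11)

Step 1: u_0 = a_0 = (1, -2, -1, -4).
Step 2: u_1 = a_1 − (-2/11)·u_0 = (-20/11, 29/11, -46/11, -8/11).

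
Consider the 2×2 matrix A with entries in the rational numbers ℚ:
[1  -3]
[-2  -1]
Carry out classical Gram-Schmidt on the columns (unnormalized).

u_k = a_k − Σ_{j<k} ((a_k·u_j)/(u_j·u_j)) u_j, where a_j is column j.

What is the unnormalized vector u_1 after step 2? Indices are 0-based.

u_1 = (-14/5, -7/5)

Step 1: u_0 = a_0 = (1, -2).
Step 2: u_1 = a_1 − (-1/5)·u_0 = (-14/5, -7/5).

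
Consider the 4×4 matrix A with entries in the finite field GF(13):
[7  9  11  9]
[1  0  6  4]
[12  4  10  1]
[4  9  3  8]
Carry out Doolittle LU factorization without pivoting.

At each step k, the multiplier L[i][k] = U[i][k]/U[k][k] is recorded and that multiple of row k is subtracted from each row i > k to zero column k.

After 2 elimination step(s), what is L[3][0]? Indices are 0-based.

Step 1: pivot at (0,0) is 7.
  row1 ← row1 − (2)·row0  ⇒  L[1][0]=2, U row1=(0, 8, 10, 12)
  row2 ← row2 − (11)·row0  ⇒  L[2][0]=11, U row2=(0, 9, 6, 6)
  row3 ← row3 − (8)·row0  ⇒  L[3][0]=8, U row3=(0, 2, 6, 1)
Step 2: pivot at (1,1) is 8.
  row2 ← row2 − (6)·row1  ⇒  L[2][1]=6, U row2=(0, 0, 11, 12)
  row3 ← row3 − (10)·row1  ⇒  L[3][1]=10, U row3=(0, 0, 10, 11)

L[3][0] = 8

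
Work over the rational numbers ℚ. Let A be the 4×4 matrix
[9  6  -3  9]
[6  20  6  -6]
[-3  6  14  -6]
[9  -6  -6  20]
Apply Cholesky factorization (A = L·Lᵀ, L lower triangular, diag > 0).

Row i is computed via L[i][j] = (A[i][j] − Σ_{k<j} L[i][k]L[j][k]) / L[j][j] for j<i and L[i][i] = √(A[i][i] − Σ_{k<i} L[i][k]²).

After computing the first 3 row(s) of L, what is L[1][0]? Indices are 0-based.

L[1][0] = 2

Step 1: L[0][0] = √(9) = 3.
  L[1][0] = (6) / L[0][0] = 2.
Step 2: L[1][1] = √(16) = 4.
  L[2][0] = (-3) / L[0][0] = -1.
  L[2][1] = (8) / L[1][1] = 2.
Step 3: L[2][2] = √(9) = 3.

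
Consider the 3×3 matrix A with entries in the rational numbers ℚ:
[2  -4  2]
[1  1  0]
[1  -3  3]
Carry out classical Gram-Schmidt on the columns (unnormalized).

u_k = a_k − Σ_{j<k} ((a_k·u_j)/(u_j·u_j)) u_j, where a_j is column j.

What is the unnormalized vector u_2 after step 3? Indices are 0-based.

Step 1: u_0 = a_0 = (2, 1, 1).
Step 2: u_1 = a_1 − (-5/3)·u_0 = (-2/3, 8/3, -4/3).
Step 3: u_2 = a_2 − (7/6)·u_0 − (-4/7)·u_1 = (-5/7, 5/14, 15/14).

u_2 = (-5/7, 5/14, 15/14)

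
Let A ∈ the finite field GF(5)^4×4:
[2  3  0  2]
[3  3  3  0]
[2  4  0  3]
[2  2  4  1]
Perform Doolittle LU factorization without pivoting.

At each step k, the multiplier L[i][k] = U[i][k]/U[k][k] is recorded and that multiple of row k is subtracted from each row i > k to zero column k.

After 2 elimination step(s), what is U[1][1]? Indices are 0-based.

[col 0] pivot 2
  R1 -= 4*R0 → (0, 1, 3, 2)  (L[1][0] := 4)
  R2 -= 1*R0 → (0, 1, 0, 1)  (L[2][0] := 1)
  R3 -= 1*R0 → (0, 4, 4, 4)  (L[3][0] := 1)
[col 1] pivot 1
  R2 -= 1*R1 → (0, 0, 2, 4)  (L[2][1] := 1)
  R3 -= 4*R1 → (0, 0, 2, 1)  (L[3][1] := 4)

U[1][1] = 1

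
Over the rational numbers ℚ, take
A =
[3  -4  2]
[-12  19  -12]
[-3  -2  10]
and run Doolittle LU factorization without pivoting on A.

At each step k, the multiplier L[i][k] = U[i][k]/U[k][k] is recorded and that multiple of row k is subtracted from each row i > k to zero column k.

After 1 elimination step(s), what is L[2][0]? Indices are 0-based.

Step 1: pivot at (0,0) is 3.
  row1 ← row1 − (-4)·row0  ⇒  L[1][0]=-4, U row1=(0, 3, -4)
  row2 ← row2 − (-1)·row0  ⇒  L[2][0]=-1, U row2=(0, -6, 12)

L[2][0] = -1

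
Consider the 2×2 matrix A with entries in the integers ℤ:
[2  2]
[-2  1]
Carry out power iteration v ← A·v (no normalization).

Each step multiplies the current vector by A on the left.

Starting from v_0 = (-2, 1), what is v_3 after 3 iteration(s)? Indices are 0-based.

v_3 = (30, -3)

v_0 = (-2, 1).
v_1 = A·v_0 = (-2, 5).
v_2 = A·v_1 = (6, 9).
v_3 = A·v_2 = (30, -3).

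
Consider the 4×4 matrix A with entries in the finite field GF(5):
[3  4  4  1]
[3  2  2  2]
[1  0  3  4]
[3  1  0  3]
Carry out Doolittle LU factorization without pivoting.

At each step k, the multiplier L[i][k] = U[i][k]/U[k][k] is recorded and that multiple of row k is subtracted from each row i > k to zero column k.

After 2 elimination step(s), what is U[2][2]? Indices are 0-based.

U[2][2] = 3

k=0: U[0][0]=3
  eliminate (1,0): mult=1, new row 1: (0, 3, 3, 1); set L[1][0]=1
  eliminate (2,0): mult=2, new row 2: (0, 2, 0, 2); set L[2][0]=2
  eliminate (3,0): mult=1, new row 3: (0, 2, 1, 2); set L[3][0]=1
k=1: U[1][1]=3
  eliminate (2,1): mult=4, new row 2: (0, 0, 3, 3); set L[2][1]=4
  eliminate (3,1): mult=4, new row 3: (0, 0, 4, 3); set L[3][1]=4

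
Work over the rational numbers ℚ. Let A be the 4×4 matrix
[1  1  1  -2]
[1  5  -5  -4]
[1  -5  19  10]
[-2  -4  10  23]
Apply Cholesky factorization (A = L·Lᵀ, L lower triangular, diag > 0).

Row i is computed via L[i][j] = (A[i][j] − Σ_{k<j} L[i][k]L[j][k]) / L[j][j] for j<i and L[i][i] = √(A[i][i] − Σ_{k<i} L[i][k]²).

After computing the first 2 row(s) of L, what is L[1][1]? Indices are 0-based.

L[1][1] = 2

Step 1: L[0][0] = √(1) = 1.
  L[1][0] = (1) / L[0][0] = 1.
Step 2: L[1][1] = √(4) = 2.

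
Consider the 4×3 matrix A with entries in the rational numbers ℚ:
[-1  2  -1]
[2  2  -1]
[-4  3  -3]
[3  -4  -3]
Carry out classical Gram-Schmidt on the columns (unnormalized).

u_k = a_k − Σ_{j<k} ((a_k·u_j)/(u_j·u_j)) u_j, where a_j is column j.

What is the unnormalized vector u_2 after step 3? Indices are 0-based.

u_2 = (-245/253, -311/253, -692/253, -797/253)

Step 1: u_0 = a_0 = (-1, 2, -4, 3).
Step 2: u_1 = a_1 − (-11/15)·u_0 = (19/15, 52/15, 1/15, -9/5).
Step 3: u_2 = a_2 − (1/15)·u_0 − (7/253)·u_1 = (-245/253, -311/253, -692/253, -797/253).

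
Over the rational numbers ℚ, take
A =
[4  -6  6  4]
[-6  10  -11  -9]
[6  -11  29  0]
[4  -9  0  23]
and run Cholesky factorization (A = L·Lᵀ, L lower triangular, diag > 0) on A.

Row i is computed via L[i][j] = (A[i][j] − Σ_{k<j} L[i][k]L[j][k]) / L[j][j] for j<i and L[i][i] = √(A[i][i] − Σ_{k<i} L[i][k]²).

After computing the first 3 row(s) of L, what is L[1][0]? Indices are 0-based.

Step 1: L[0][0] = √(4) = 2.
  L[1][0] = (-6) / L[0][0] = -3.
Step 2: L[1][1] = √(1) = 1.
  L[2][0] = (6) / L[0][0] = 3.
  L[2][1] = (-2) / L[1][1] = -2.
Step 3: L[2][2] = √(16) = 4.

L[1][0] = -3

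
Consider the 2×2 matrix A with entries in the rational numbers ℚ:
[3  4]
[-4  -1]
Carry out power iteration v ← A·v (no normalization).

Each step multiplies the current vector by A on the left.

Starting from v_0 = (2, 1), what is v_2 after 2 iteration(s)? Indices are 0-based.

v_2 = (-6, -31)

v_0 = (2, 1).
v_1 = A·v_0 = (10, -9).
v_2 = A·v_1 = (-6, -31).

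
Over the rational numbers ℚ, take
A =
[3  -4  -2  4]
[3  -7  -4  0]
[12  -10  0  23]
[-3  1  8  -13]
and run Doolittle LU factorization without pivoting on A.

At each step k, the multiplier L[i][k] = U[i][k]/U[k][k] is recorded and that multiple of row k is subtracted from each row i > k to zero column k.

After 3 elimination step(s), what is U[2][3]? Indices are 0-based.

k=0: U[0][0]=3
  eliminate (1,0): mult=1, new row 1: (0, -3, -2, -4); set L[1][0]=1
  eliminate (2,0): mult=4, new row 2: (0, 6, 8, 7); set L[2][0]=4
  eliminate (3,0): mult=-1, new row 3: (0, -3, 6, -9); set L[3][0]=-1
k=1: U[1][1]=-3
  eliminate (2,1): mult=-2, new row 2: (0, 0, 4, -1); set L[2][1]=-2
  eliminate (3,1): mult=1, new row 3: (0, 0, 8, -5); set L[3][1]=1
k=2: U[2][2]=4
  eliminate (3,2): mult=2, new row 3: (0, 0, 0, -3); set L[3][2]=2

U[2][3] = -1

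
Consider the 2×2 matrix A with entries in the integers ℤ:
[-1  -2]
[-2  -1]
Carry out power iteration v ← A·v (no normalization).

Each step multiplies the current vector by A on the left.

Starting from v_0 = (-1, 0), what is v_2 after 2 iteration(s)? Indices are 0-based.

v_0 = (-1, 0).
v_1 = A·v_0 = (1, 2).
v_2 = A·v_1 = (-5, -4).

v_2 = (-5, -4)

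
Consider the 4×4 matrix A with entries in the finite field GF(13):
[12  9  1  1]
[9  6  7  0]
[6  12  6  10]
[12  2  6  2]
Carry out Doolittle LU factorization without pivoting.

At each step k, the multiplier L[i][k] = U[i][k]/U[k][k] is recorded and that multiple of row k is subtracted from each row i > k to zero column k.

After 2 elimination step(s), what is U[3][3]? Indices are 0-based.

[col 0] pivot 12
  R1 -= 4*R0 → (0, 9, 3, 9)  (L[1][0] := 4)
  R2 -= 7*R0 → (0, 1, 12, 3)  (L[2][0] := 7)
  R3 -= 1*R0 → (0, 6, 5, 1)  (L[3][0] := 1)
[col 1] pivot 9
  R2 -= 3*R1 → (0, 0, 3, 2)  (L[2][1] := 3)
  R3 -= 5*R1 → (0, 0, 3, 8)  (L[3][1] := 5)

U[3][3] = 8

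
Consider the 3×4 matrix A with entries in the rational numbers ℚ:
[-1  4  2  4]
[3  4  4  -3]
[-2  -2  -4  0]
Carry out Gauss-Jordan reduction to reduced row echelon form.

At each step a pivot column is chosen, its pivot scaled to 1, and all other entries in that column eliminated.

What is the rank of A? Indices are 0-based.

pivot(0,0)=-1: scale R0 → (1, -4, -2, -4)
  clear (1,0): R1 −= (3)R0 → (0, 16, 10, 9)
  clear (2,0): R2 −= (-2)R0 → (0, -10, -8, -8)
pivot(1,1)=16: scale R1 → (0, 1, 5/8, 9/16)
  clear (0,1): R0 −= (-4)R1 → (1, 0, 1/2, -7/4)
  clear (2,1): R2 −= (-10)R1 → (0, 0, -7/4, -19/8)
pivot(2,2)=-7/4: scale R2 → (0, 0, 1, 19/14)
  clear (0,2): R0 −= (1/2)R2 → (1, 0, 0, -17/7)
  clear (1,2): R1 −= (5/8)R2 → (0, 1, 0, -2/7)

rank = 3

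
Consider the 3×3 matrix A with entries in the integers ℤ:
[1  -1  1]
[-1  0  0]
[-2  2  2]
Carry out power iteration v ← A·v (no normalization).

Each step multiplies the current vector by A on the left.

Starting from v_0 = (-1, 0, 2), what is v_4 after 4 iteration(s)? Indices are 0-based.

v_0 = (-1, 0, 2).
v_1 = A·v_0 = (1, 1, 6).
v_2 = A·v_1 = (6, -1, 12).
v_3 = A·v_2 = (19, -6, 10).
v_4 = A·v_3 = (35, -19, -30).

v_4 = (35, -19, -30)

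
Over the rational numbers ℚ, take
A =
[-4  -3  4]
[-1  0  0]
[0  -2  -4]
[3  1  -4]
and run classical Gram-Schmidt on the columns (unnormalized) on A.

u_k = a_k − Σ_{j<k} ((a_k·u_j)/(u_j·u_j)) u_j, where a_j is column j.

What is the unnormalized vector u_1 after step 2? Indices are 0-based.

Step 1: u_0 = a_0 = (-4, -1, 0, 3).
Step 2: u_1 = a_1 − (15/26)·u_0 = (-9/13, 15/26, -2, -19/26).

u_1 = (-9/13, 15/26, -2, -19/26)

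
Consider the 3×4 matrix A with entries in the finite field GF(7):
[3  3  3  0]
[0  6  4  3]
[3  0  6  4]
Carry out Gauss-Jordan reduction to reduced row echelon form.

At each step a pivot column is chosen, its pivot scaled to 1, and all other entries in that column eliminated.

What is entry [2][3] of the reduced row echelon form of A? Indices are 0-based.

step 1: normalize row 0 (÷3) = (1, 1, 1, 0)
  row 2: subtract 3×row0 = (0, 4, 3, 4)
step 2: normalize row 1 (÷6) = (0, 1, 3, 4)
  row 0: subtract 1×row1 = (1, 0, 5, 3)
  row 2: subtract 4×row1 = (0, 0, 5, 2)
step 3: normalize row 2 (÷5) = (0, 0, 1, 6)
  row 0: subtract 5×row2 = (1, 0, 0, 1)
  row 1: subtract 3×row2 = (0, 1, 0, 0)

M[2][3] = 6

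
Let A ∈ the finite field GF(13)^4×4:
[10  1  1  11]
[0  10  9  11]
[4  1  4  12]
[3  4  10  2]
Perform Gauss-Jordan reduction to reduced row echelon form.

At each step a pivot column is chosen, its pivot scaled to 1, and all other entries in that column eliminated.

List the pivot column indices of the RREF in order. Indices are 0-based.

[1] R0 /= 10  ⇒  (1, 4, 4, 5)
     R2 -= 4·R0  ⇒  (0, 11, 1, 5)
     R3 -= 3·R0  ⇒  (0, 5, 11, 0)
[2] R1 /= 10  ⇒  (0, 1, 10, 5)
     R0 -= 4·R1  ⇒  (1, 0, 3, 11)
     R2 -= 11·R1  ⇒  (0, 0, 8, 2)
     R3 -= 5·R1  ⇒  (0, 0, 0, 1)
[3] R2 /= 8  ⇒  (0, 0, 1, 10)
     R0 -= 3·R2  ⇒  (1, 0, 0, 7)
     R1 -= 10·R2  ⇒  (0, 1, 0, 9)
[4] R3 /= 1  ⇒  (0, 0, 0, 1)
     R0 -= 7·R3  ⇒  (1, 0, 0, 0)
     R1 -= 9·R3  ⇒  (0, 1, 0, 0)
     R2 -= 10·R3  ⇒  (0, 0, 1, 0)

pivot columns: 0, 1, 2, 3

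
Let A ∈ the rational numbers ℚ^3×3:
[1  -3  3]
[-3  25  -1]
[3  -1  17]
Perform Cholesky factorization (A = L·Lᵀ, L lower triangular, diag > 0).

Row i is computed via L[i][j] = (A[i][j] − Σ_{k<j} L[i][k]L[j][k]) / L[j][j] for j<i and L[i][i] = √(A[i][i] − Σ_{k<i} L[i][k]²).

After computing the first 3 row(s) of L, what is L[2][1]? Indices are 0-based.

Step 1: L[0][0] = √(1) = 1.
  L[1][0] = (-3) / L[0][0] = -3.
Step 2: L[1][1] = √(16) = 4.
  L[2][0] = (3) / L[0][0] = 3.
  L[2][1] = (8) / L[1][1] = 2.
Step 3: L[2][2] = √(4) = 2.

L[2][1] = 2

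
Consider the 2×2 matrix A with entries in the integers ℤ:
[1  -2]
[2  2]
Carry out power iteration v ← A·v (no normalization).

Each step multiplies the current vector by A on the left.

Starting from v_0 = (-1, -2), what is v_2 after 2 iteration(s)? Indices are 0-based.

v_2 = (15, -6)

v_0 = (-1, -2).
v_1 = A·v_0 = (3, -6).
v_2 = A·v_1 = (15, -6).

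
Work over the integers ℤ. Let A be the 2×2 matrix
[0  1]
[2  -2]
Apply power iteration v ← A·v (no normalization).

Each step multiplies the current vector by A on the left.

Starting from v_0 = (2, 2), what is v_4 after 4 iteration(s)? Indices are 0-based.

v_4 = (-8, 24)

v_0 = (2, 2).
v_1 = A·v_0 = (2, 0).
v_2 = A·v_1 = (0, 4).
v_3 = A·v_2 = (4, -8).
v_4 = A·v_3 = (-8, 24).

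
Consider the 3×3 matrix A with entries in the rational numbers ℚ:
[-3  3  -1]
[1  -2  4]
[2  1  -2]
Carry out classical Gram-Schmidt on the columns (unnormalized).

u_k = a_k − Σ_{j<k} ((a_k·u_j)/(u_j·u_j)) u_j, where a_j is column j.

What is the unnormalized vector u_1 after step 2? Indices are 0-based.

u_1 = (15/14, -19/14, 16/7)

Step 1: u_0 = a_0 = (-3, 1, 2).
Step 2: u_1 = a_1 − (-9/14)·u_0 = (15/14, -19/14, 16/7).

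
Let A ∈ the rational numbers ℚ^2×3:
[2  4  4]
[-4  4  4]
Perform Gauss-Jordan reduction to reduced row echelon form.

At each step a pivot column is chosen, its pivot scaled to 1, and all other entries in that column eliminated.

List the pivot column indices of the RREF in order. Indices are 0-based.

pivot columns: 0, 1

pivot(0,0)=2: scale R0 → (1, 2, 2)
  clear (1,0): R1 −= (-4)R0 → (0, 12, 12)
pivot(1,1)=12: scale R1 → (0, 1, 1)
  clear (0,1): R0 −= (2)R1 → (1, 0, 0)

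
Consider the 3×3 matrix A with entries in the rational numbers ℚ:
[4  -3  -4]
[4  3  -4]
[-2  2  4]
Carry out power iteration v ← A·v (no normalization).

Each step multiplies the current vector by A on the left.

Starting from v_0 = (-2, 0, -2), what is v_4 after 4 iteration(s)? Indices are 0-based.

v_0 = (-2, 0, -2).
v_1 = A·v_0 = (0, 0, -4).
v_2 = A·v_1 = (16, 16, -16).
v_3 = A·v_2 = (80, 176, -64).
v_4 = A·v_3 = (48, 1104, -64).

v_4 = (48, 1104, -64)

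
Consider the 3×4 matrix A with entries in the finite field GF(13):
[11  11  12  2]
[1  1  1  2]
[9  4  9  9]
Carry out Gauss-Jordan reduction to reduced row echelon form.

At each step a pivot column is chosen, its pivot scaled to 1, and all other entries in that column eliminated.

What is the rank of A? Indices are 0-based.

rank = 3

[1] R0 /= 11  ⇒  (1, 1, 7, 12)
     R1 -= 1·R0  ⇒  (0, 0, 7, 3)
     R2 -= 9·R0  ⇒  (0, 8, 11, 5)
[2] R1 <-> R2
[2] R1 /= 8  ⇒  (0, 1, 3, 12)
     R0 -= 1·R1  ⇒  (1, 0, 4, 0)
[3] R2 /= 7  ⇒  (0, 0, 1, 6)
     R0 -= 4·R2  ⇒  (1, 0, 0, 2)
     R1 -= 3·R2  ⇒  (0, 1, 0, 7)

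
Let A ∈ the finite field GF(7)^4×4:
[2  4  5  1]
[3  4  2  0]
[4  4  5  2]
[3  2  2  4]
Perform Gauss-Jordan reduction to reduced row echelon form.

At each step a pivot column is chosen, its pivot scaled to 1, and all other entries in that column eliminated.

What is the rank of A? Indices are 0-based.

pivot(0,0)=2: scale R0 → (1, 2, 6, 4)
  clear (1,0): R1 −= (3)R0 → (0, 5, 5, 2)
  clear (2,0): R2 −= (4)R0 → (0, 3, 2, 0)
  clear (3,0): R3 −= (3)R0 → (0, 3, 5, 6)
pivot(1,1)=5: scale R1 → (0, 1, 1, 6)
  clear (0,1): R0 −= (2)R1 → (1, 0, 4, 6)
  clear (2,1): R2 −= (3)R1 → (0, 0, 6, 3)
  clear (3,1): R3 −= (3)R1 → (0, 0, 2, 2)
pivot(2,2)=6: scale R2 → (0, 0, 1, 4)
  clear (0,2): R0 −= (4)R2 → (1, 0, 0, 4)
  clear (1,2): R1 −= (1)R2 → (0, 1, 0, 2)
  clear (3,2): R3 −= (2)R2 → (0, 0, 0, 1)
pivot(3,3)=1: scale R3 → (0, 0, 0, 1)
  clear (0,3): R0 −= (4)R3 → (1, 0, 0, 0)
  clear (1,3): R1 −= (2)R3 → (0, 1, 0, 0)
  clear (2,3): R2 −= (4)R3 → (0, 0, 1, 0)

rank = 4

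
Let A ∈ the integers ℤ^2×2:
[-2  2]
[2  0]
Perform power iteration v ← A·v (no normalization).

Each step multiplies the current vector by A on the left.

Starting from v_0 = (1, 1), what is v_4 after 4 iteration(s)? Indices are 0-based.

v_4 = (32, -16)

v_0 = (1, 1).
v_1 = A·v_0 = (0, 2).
v_2 = A·v_1 = (4, 0).
v_3 = A·v_2 = (-8, 8).
v_4 = A·v_3 = (32, -16).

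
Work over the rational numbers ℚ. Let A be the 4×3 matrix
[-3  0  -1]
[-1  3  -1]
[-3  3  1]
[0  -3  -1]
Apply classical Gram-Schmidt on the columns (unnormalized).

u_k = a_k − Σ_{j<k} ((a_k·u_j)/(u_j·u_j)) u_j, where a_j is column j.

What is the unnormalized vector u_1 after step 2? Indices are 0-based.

Step 1: u_0 = a_0 = (-3, -1, -3, 0).
Step 2: u_1 = a_1 − (-12/19)·u_0 = (-36/19, 45/19, 21/19, -3).

u_1 = (-36/19, 45/19, 21/19, -3)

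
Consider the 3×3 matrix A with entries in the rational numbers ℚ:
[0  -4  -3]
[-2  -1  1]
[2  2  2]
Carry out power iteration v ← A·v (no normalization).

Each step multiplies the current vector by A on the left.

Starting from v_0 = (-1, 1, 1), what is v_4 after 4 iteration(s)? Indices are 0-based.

v_0 = (-1, 1, 1).
v_1 = A·v_0 = (-7, 2, 2).
v_2 = A·v_1 = (-14, 14, -6).
v_3 = A·v_2 = (-38, 8, -12).
v_4 = A·v_3 = (4, 56, -84).

v_4 = (4, 56, -84)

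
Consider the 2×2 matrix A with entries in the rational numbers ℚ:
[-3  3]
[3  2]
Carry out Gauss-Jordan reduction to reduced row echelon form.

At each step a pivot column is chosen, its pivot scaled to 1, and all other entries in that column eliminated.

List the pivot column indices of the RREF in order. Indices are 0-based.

pivot columns: 0, 1

[1] R0 /= -3  ⇒  (1, -1)
     R1 -= 3·R0  ⇒  (0, 5)
[2] R1 /= 5  ⇒  (0, 1)
     R0 -= -1·R1  ⇒  (1, 0)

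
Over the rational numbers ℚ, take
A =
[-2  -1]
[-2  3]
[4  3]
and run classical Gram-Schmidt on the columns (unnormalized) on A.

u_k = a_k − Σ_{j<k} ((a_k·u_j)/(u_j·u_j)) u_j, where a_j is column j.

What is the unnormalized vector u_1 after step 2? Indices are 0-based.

Step 1: u_0 = a_0 = (-2, -2, 4).
Step 2: u_1 = a_1 − (1/3)·u_0 = (-1/3, 11/3, 5/3).

u_1 = (-1/3, 11/3, 5/3)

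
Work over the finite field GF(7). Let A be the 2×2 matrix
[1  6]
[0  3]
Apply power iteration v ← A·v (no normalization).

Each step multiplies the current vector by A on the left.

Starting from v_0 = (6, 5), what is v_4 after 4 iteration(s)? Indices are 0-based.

v_0 = (6, 5).
v_1 = A·v_0 = (1, 1).
v_2 = A·v_1 = (0, 3).
v_3 = A·v_2 = (4, 2).
v_4 = A·v_3 = (2, 6).

v_4 = (2, 6)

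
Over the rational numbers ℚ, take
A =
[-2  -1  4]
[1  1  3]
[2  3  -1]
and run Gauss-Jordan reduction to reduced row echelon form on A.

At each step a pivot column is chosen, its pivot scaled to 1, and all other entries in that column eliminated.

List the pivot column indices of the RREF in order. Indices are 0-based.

step 1: normalize row 0 (÷-2) = (1, 1/2, -2)
  row 1: subtract 1×row0 = (0, 1/2, 5)
  row 2: subtract 2×row0 = (0, 2, 3)
step 2: normalize row 1 (÷1/2) = (0, 1, 10)
  row 0: subtract 1/2×row1 = (1, 0, -7)
  row 2: subtract 2×row1 = (0, 0, -17)
step 3: normalize row 2 (÷-17) = (0, 0, 1)
  row 0: subtract -7×row2 = (1, 0, 0)
  row 1: subtract 10×row2 = (0, 1, 0)

pivot columns: 0, 1, 2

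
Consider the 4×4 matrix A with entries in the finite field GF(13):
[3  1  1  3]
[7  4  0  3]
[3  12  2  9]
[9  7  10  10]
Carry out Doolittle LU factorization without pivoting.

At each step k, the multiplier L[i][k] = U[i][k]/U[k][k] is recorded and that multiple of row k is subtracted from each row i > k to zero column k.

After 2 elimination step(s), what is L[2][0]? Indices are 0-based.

k=0: U[0][0]=3
  eliminate (1,0): mult=11, new row 1: (0, 6, 2, 9); set L[1][0]=11
  eliminate (2,0): mult=1, new row 2: (0, 11, 1, 6); set L[2][0]=1
  eliminate (3,0): mult=3, new row 3: (0, 4, 7, 1); set L[3][0]=3
k=1: U[1][1]=6
  eliminate (2,1): mult=4, new row 2: (0, 0, 6, 9); set L[2][1]=4
  eliminate (3,1): mult=5, new row 3: (0, 0, 10, 8); set L[3][1]=5

L[2][0] = 1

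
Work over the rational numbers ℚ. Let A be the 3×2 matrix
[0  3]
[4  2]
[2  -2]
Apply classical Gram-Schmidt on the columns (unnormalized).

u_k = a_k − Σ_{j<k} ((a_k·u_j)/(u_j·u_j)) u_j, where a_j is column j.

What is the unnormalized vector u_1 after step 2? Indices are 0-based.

u_1 = (3, 6/5, -12/5)

Step 1: u_0 = a_0 = (0, 4, 2).
Step 2: u_1 = a_1 − (1/5)·u_0 = (3, 6/5, -12/5).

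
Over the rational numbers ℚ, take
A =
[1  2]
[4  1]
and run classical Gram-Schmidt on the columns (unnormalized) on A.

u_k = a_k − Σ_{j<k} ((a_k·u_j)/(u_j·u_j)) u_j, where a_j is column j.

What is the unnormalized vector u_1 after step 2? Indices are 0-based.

u_1 = (28/17, -7/17)

Step 1: u_0 = a_0 = (1, 4).
Step 2: u_1 = a_1 − (6/17)·u_0 = (28/17, -7/17).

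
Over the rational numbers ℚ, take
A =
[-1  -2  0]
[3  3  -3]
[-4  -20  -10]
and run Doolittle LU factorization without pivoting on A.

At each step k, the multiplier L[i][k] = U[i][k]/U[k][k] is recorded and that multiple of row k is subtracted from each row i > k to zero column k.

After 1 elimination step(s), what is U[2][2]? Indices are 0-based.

U[2][2] = -10

[col 0] pivot -1
  R1 -= -3*R0 → (0, -3, -3)  (L[1][0] := -3)
  R2 -= 4*R0 → (0, -12, -10)  (L[2][0] := 4)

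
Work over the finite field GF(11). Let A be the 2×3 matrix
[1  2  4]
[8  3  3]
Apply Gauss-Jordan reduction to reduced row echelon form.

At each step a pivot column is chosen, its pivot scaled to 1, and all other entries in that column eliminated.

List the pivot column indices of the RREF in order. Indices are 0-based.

pivot(0,0)=1: scale R0 → (1, 2, 4)
  clear (1,0): R1 −= (8)R0 → (0, 9, 4)
pivot(1,1)=9: scale R1 → (0, 1, 9)
  clear (0,1): R0 −= (2)R1 → (1, 0, 8)

pivot columns: 0, 1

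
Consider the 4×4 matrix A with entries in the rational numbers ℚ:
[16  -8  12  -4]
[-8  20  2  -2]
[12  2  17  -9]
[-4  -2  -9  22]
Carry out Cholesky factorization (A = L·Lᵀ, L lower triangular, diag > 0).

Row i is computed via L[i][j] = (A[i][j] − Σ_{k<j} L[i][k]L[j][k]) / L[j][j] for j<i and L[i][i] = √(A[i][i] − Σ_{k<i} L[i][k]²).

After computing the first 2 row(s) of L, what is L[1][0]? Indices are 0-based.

Step 1: L[0][0] = √(16) = 4.
  L[1][0] = (-8) / L[0][0] = -2.
Step 2: L[1][1] = √(16) = 4.

L[1][0] = -2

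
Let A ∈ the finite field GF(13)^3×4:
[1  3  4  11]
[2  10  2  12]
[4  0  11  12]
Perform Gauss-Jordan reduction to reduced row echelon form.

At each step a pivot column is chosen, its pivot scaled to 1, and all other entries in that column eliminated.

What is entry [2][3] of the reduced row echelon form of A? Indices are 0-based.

step 1: normalize row 0 (÷1) = (1, 3, 4, 11)
  row 1: subtract 2×row0 = (0, 4, 7, 3)
  row 2: subtract 4×row0 = (0, 1, 8, 7)
step 2: normalize row 1 (÷4) = (0, 1, 5, 4)
  row 0: subtract 3×row1 = (1, 0, 2, 12)
  row 2: subtract 1×row1 = (0, 0, 3, 3)
step 3: normalize row 2 (÷3) = (0, 0, 1, 1)
  row 0: subtract 2×row2 = (1, 0, 0, 10)
  row 1: subtract 5×row2 = (0, 1, 0, 12)

M[2][3] = 1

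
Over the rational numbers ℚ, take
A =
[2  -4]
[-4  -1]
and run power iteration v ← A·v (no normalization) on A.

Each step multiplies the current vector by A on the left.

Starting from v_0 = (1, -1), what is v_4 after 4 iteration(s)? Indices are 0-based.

v_0 = (1, -1).
v_1 = A·v_0 = (6, -3).
v_2 = A·v_1 = (24, -21).
v_3 = A·v_2 = (132, -75).
v_4 = A·v_3 = (564, -453).

v_4 = (564, -453)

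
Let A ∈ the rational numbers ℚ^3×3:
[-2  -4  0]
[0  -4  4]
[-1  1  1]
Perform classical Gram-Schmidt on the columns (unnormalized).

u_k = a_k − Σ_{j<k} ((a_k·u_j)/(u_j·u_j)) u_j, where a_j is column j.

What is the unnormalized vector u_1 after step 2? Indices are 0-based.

u_1 = (-6/5, -4, 12/5)

Step 1: u_0 = a_0 = (-2, 0, -1).
Step 2: u_1 = a_1 − (7/5)·u_0 = (-6/5, -4, 12/5).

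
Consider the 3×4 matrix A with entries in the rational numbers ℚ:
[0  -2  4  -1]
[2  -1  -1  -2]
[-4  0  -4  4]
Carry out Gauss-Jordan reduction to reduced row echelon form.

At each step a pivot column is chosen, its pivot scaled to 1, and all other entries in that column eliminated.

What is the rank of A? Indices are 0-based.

rank = 3

pivot(0,0): swap R0↔R1
pivot(0,0)=2: scale R0 → (1, -1/2, -1/2, -1)
  clear (2,0): R2 −= (-4)R0 → (0, -2, -6, 0)
pivot(1,1)=-2: scale R1 → (0, 1, -2, 1/2)
  clear (0,1): R0 −= (-1/2)R1 → (1, 0, -3/2, -3/4)
  clear (2,1): R2 −= (-2)R1 → (0, 0, -10, 1)
pivot(2,2)=-10: scale R2 → (0, 0, 1, -1/10)
  clear (0,2): R0 −= (-3/2)R2 → (1, 0, 0, -9/10)
  clear (1,2): R1 −= (-2)R2 → (0, 1, 0, 3/10)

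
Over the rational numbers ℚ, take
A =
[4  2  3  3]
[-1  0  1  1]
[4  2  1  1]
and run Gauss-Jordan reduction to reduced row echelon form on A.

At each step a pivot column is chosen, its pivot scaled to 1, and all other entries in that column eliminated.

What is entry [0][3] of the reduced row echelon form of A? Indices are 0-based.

pivot(0,0)=4: scale R0 → (1, 1/2, 3/4, 3/4)
  clear (1,0): R1 −= (-1)R0 → (0, 1/2, 7/4, 7/4)
  clear (2,0): R2 −= (4)R0 → (0, 0, -2, -2)
pivot(1,1)=1/2: scale R1 → (0, 1, 7/2, 7/2)
  clear (0,1): R0 −= (1/2)R1 → (1, 0, -1, -1)
pivot(2,2)=-2: scale R2 → (0, 0, 1, 1)
  clear (0,2): R0 −= (-1)R2 → (1, 0, 0, 0)
  clear (1,2): R1 −= (7/2)R2 → (0, 1, 0, 0)

M[0][3] = 0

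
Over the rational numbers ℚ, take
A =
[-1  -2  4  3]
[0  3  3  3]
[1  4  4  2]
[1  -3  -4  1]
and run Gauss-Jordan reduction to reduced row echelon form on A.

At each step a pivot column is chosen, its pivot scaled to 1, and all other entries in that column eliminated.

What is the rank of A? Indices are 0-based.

step 1: normalize row 0 (÷-1) = (1, 2, -4, -3)
  row 2: subtract 1×row0 = (0, 2, 8, 5)
  row 3: subtract 1×row0 = (0, -5, 0, 4)
step 2: normalize row 1 (÷3) = (0, 1, 1, 1)
  row 0: subtract 2×row1 = (1, 0, -6, -5)
  row 2: subtract 2×row1 = (0, 0, 6, 3)
  row 3: subtract -5×row1 = (0, 0, 5, 9)
step 3: normalize row 2 (÷6) = (0, 0, 1, 1/2)
  row 0: subtract -6×row2 = (1, 0, 0, -2)
  row 1: subtract 1×row2 = (0, 1, 0, 1/2)
  row 3: subtract 5×row2 = (0, 0, 0, 13/2)
step 4: normalize row 3 (÷13/2) = (0, 0, 0, 1)
  row 0: subtract -2×row3 = (1, 0, 0, 0)
  row 1: subtract 1/2×row3 = (0, 1, 0, 0)
  row 2: subtract 1/2×row3 = (0, 0, 1, 0)

rank = 4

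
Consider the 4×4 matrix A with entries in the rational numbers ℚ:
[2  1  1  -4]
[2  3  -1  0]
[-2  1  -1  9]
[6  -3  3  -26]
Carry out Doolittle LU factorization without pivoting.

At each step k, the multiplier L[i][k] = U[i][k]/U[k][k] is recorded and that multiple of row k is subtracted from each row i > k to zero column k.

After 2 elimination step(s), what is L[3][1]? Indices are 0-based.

k=0: U[0][0]=2
  eliminate (1,0): mult=1, new row 1: (0, 2, -2, 4); set L[1][0]=1
  eliminate (2,0): mult=-1, new row 2: (0, 2, 0, 5); set L[2][0]=-1
  eliminate (3,0): mult=3, new row 3: (0, -6, 0, -14); set L[3][0]=3
k=1: U[1][1]=2
  eliminate (2,1): mult=1, new row 2: (0, 0, 2, 1); set L[2][1]=1
  eliminate (3,1): mult=-3, new row 3: (0, 0, -6, -2); set L[3][1]=-3

L[3][1] = -3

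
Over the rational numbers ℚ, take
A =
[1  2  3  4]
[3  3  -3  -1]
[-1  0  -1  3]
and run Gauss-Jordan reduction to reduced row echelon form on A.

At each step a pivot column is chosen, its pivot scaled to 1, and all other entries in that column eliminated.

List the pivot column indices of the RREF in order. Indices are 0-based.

step 1: normalize row 0 (÷1) = (1, 2, 3, 4)
  row 1: subtract 3×row0 = (0, -3, -12, -13)
  row 2: subtract -1×row0 = (0, 2, 2, 7)
step 2: normalize row 1 (÷-3) = (0, 1, 4, 13/3)
  row 0: subtract 2×row1 = (1, 0, -5, -14/3)
  row 2: subtract 2×row1 = (0, 0, -6, -5/3)
step 3: normalize row 2 (÷-6) = (0, 0, 1, 5/18)
  row 0: subtract -5×row2 = (1, 0, 0, -59/18)
  row 1: subtract 4×row2 = (0, 1, 0, 29/9)

pivot columns: 0, 1, 2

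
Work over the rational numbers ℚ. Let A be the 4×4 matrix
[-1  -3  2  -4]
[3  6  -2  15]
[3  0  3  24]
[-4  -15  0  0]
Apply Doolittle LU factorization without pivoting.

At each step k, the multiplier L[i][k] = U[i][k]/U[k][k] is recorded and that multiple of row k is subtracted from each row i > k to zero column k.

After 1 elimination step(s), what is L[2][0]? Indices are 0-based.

k=0: U[0][0]=-1
  eliminate (1,0): mult=-3, new row 1: (0, -3, 4, 3); set L[1][0]=-3
  eliminate (2,0): mult=-3, new row 2: (0, -9, 9, 12); set L[2][0]=-3
  eliminate (3,0): mult=4, new row 3: (0, -3, -8, 16); set L[3][0]=4

L[2][0] = -3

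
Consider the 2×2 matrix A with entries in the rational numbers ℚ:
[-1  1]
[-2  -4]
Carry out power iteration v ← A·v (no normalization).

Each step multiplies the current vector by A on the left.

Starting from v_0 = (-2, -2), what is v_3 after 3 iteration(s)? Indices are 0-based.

v_0 = (-2, -2).
v_1 = A·v_0 = (0, 12).
v_2 = A·v_1 = (12, -48).
v_3 = A·v_2 = (-60, 168).

v_3 = (-60, 168)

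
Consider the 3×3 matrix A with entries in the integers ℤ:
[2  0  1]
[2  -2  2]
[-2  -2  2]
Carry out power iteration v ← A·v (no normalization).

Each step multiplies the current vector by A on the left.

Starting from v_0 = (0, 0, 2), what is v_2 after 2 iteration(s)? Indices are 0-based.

v_0 = (0, 0, 2).
v_1 = A·v_0 = (2, 4, 4).
v_2 = A·v_1 = (8, 4, -4).

v_2 = (8, 4, -4)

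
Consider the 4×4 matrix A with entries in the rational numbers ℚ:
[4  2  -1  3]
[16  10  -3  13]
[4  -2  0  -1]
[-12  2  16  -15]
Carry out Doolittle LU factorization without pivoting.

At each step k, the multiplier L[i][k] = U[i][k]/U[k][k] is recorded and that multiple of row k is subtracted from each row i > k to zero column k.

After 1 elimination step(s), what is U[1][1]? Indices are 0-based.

U[1][1] = 2

[col 0] pivot 4
  R1 -= 4*R0 → (0, 2, 1, 1)  (L[1][0] := 4)
  R2 -= 1*R0 → (0, -4, 1, -4)  (L[2][0] := 1)
  R3 -= -3*R0 → (0, 8, 13, -6)  (L[3][0] := -3)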